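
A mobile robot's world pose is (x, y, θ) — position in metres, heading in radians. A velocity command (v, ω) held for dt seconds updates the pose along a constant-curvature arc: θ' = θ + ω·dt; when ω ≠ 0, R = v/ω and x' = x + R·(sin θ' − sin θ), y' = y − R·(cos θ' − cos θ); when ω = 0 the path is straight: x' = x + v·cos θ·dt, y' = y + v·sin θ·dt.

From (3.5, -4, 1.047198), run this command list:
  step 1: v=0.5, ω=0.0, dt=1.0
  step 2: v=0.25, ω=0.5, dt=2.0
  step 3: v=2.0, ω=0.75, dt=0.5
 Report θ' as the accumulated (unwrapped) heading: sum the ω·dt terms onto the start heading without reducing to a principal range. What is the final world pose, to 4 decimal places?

(3.1487, -2.3047, 2.4222)

step 1: θ'=1.0472 (straight) → pose (3.7500, -3.5670, 1.0472)
step 2: θ'=2.0472 (R=0.5000) → pose (3.7613, -3.0877, 2.0472)
step 3: θ'=2.4222 (R=2.6667) → pose (3.1487, -2.3047, 2.4222)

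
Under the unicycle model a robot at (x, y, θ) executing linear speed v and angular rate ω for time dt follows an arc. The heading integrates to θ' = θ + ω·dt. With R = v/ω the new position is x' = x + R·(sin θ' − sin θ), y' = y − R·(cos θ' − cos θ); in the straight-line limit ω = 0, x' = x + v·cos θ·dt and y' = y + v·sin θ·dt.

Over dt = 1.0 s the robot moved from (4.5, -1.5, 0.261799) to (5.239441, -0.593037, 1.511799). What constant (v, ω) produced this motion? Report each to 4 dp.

Δθ = 1.511799 − 0.261799 = 1.250000
ω = Δθ/dt = 1.250000/1.0 = 1.2500
R = −Δy/(cos θ' − cos θ) = 1.0000
v = R·ω = 1.0000·1.2500 = 1.2500

v = 1.2500, ω = 1.2500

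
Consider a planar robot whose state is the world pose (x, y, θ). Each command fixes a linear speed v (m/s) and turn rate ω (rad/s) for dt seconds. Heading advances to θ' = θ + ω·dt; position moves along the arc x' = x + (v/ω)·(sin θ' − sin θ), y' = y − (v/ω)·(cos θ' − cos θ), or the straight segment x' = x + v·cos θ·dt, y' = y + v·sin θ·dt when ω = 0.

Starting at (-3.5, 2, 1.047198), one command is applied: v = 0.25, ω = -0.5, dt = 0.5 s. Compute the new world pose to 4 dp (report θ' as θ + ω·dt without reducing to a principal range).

θ' = 1.0472 + -0.5·0.5 = 0.7972
R = v/ω = 0.25/-0.5 = -0.5000
x' = -3.5 + -0.5000·(sin 0.7972 − sin 1.0472) = -3.4247
y' = 2 − -0.5000·(cos 0.7972 − cos 1.0472) = 2.0994

(-3.4247, 2.0994, 0.7972)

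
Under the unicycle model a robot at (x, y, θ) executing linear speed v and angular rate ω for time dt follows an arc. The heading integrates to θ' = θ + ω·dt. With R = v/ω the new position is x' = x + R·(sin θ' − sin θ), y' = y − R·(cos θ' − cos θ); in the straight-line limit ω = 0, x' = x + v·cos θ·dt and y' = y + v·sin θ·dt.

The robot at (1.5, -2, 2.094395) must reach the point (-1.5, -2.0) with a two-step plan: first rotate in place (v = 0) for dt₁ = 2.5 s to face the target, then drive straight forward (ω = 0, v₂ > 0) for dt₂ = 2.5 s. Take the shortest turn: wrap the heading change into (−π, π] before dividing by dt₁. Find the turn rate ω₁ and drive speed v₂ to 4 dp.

heading to target = atan2(-2−-2, -1.5−1.5) = 3.1416
Δθ = wrap(3.1416 − 2.0944) = 1.0472; ω₁ = Δθ/dt₁ = 0.4189
distance = √((-1.5−1.5)² + (-2−-2)²) = 3.0000; v₂ = distance/dt₂ = 1.2000

ω₁ = 0.4189, v₂ = 1.2000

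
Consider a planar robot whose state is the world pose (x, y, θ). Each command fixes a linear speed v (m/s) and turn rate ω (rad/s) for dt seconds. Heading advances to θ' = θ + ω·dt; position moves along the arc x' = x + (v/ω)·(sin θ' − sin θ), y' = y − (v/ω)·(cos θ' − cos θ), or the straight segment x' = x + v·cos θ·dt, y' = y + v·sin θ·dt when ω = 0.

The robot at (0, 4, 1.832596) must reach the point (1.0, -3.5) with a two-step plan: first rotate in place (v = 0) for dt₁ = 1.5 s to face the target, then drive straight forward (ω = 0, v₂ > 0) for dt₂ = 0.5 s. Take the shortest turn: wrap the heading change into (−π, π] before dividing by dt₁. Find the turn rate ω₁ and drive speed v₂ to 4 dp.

ω₁ = 2.0082, v₂ = 15.1327

heading to target = atan2(-3.5−4, 1−0) = -1.4382
Δθ = wrap(-1.4382 − 1.8326) = 3.0123; ω₁ = Δθ/dt₁ = 2.0082
distance = √((1−0)² + (-3.5−4)²) = 7.5664; v₂ = distance/dt₂ = 15.1327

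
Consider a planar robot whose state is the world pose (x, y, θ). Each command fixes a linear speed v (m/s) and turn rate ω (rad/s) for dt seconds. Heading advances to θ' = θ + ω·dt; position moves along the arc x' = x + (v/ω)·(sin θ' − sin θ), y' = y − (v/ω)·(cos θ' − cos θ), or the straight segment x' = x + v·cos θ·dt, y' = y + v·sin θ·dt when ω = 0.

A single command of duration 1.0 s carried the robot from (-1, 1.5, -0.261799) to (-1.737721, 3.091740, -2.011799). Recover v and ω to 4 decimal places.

v = -2.0000, ω = -1.7500

Δθ = -2.011799 − -0.261799 = -1.750000
ω = Δθ/dt = -1.750000/1.0 = -1.7500
R = −Δy/(cos θ' − cos θ) = 1.1429
v = R·ω = 1.1429·-1.7500 = -2.0000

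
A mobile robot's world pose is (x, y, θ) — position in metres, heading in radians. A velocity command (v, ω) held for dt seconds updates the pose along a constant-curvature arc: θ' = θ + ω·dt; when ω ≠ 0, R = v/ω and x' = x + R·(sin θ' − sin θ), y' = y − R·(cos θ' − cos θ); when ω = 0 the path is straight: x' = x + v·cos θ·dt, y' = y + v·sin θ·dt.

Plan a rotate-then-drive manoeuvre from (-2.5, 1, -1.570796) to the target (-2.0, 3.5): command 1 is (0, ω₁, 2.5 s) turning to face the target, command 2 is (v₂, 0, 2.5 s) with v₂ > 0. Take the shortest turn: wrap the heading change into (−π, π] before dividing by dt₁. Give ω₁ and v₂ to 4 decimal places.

ω₁ = 1.1777, v₂ = 1.0198

heading to target = atan2(3.5−1, -2−-2.5) = 1.3734
Δθ = wrap(1.3734 − -1.5708) = 2.9442; ω₁ = Δθ/dt₁ = 1.1777
distance = √((-2−-2.5)² + (3.5−1)²) = 2.5495; v₂ = distance/dt₂ = 1.0198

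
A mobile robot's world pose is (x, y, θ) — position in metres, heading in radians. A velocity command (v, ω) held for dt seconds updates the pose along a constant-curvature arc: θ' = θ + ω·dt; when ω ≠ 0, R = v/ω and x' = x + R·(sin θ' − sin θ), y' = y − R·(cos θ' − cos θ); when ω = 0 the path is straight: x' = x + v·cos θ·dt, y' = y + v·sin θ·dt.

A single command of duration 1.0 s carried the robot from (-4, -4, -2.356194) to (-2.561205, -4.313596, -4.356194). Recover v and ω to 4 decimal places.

v = -1.7500, ω = -2.0000

Δθ = -4.356194 − -2.356194 = -2.000000
ω = Δθ/dt = -2.000000/1.0 = -2.0000
R = Δx/(sin θ' − sin θ) = 0.8750
v = R·ω = 0.8750·-2.0000 = -1.7500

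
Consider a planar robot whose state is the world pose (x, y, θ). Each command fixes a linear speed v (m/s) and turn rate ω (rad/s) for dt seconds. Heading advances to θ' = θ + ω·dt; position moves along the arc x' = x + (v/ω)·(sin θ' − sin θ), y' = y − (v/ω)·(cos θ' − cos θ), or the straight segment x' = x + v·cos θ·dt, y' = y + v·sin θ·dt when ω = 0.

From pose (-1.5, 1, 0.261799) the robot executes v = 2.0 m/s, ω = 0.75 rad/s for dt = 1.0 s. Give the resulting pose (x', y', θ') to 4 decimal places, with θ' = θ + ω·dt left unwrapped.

θ' = 0.2618 + 0.75·1.0 = 1.0118
R = v/ω = 2.0/0.75 = 2.6667
x' = -1.5 + 2.6667·(sin 1.0118 − sin 0.2618) = 0.0706
y' = 1 − 2.6667·(cos 1.0118 − cos 0.2618) = 2.1616

(0.0706, 2.1616, 1.0118)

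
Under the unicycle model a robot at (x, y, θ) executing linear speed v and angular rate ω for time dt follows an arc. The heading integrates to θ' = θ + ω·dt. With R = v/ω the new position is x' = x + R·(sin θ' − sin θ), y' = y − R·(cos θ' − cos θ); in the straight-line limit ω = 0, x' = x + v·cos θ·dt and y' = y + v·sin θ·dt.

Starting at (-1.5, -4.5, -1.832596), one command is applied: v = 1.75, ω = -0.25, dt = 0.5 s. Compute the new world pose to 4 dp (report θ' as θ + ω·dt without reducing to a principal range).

(-1.7786, -5.3288, -1.9576)

θ' = -1.8326 + -0.25·0.5 = -1.9576
R = v/ω = 1.75/-0.25 = -7.0000
x' = -1.5 + -7.0000·(sin -1.9576 − sin -1.8326) = -1.7786
y' = -4.5 − -7.0000·(cos -1.9576 − cos -1.8326) = -5.3288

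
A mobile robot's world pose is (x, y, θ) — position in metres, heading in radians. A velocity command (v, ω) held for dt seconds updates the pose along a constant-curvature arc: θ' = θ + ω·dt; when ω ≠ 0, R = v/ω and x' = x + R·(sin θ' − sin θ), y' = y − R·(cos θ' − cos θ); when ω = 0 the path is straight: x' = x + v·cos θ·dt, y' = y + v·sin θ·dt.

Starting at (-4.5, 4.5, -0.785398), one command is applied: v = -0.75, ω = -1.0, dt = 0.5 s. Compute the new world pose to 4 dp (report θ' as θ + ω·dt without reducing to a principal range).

(-4.6893, 4.8192, -1.2854)

θ' = -0.7854 + -1.0·0.5 = -1.2854
R = v/ω = -0.75/-1.0 = 0.7500
x' = -4.5 + 0.7500·(sin -1.2854 − sin -0.7854) = -4.6893
y' = 4.5 − 0.7500·(cos -1.2854 − cos -0.7854) = 4.8192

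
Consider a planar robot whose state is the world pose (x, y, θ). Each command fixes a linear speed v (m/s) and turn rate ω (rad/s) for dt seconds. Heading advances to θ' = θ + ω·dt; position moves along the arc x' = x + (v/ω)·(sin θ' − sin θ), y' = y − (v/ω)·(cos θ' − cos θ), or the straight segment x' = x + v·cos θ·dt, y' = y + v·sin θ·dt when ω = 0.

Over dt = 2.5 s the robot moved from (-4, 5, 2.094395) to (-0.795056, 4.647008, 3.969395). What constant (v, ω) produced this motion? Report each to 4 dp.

Δθ = 3.969395 − 2.094395 = 1.875000
ω = Δθ/dt = 1.875000/2.5 = 0.7500
R = Δx/(sin θ' − sin θ) = -2.0000
v = R·ω = -2.0000·0.7500 = -1.5000

v = -1.5000, ω = 0.7500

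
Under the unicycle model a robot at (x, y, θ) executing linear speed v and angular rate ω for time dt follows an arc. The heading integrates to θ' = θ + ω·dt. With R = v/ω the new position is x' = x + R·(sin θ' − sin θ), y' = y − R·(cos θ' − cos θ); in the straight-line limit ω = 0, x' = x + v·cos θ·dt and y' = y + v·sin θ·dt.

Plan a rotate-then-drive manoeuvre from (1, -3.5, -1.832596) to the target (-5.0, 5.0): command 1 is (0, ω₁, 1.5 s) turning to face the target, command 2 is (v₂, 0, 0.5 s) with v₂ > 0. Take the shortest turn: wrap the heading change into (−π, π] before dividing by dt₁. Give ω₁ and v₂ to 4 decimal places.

heading to target = atan2(5−-3.5, -5−1) = 2.1855
Δθ = wrap(2.1855 − -1.8326) = -2.2651; ω₁ = Δθ/dt₁ = -1.5101
distance = √((-5−1)² + (5−-3.5)²) = 10.4043; v₂ = distance/dt₂ = 20.8087

ω₁ = -1.5101, v₂ = 20.8087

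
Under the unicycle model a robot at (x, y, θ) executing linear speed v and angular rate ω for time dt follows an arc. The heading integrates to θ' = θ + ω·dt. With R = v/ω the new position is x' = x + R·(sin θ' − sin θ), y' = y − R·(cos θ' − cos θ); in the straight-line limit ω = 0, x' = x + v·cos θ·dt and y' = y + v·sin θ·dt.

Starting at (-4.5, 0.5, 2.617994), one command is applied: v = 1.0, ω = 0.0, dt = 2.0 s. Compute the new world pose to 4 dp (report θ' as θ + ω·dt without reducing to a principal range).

(-6.2321, 1.5000, 2.6180)

θ' = 2.6180 + 0.0·2.0 = 2.6180
ω = 0 → straight: x' = -4.5 + 1.0·cos(2.6180)·2.0 = -6.2321
y' = 0.5 + 1.0·sin(2.6180)·2.0 = 1.5000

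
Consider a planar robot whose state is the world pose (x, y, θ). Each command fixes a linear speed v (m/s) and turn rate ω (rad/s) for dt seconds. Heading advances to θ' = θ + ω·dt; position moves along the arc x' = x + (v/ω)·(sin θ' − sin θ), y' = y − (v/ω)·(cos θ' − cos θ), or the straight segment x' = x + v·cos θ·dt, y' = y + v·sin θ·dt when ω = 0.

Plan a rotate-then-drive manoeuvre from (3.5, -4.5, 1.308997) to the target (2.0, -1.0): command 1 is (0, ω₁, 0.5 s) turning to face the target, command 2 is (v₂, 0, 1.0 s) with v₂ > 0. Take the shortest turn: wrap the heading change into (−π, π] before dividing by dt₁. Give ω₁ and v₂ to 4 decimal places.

heading to target = atan2(-1−-4.5, 2−3.5) = 1.9757
Δθ = wrap(1.9757 − 1.3090) = 0.6667; ω₁ = Δθ/dt₁ = 1.3334
distance = √((2−3.5)² + (-1−-4.5)²) = 3.8079; v₂ = distance/dt₂ = 3.8079

ω₁ = 1.3334, v₂ = 3.8079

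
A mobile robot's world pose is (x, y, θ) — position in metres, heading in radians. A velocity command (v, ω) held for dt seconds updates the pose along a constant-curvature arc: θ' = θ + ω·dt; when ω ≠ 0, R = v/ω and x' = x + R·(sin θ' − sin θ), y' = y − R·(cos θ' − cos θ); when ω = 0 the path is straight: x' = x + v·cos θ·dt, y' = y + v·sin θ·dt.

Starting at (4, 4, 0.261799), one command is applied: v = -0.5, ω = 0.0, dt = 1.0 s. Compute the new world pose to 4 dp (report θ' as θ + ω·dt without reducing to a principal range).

θ' = 0.2618 + 0.0·1.0 = 0.2618
ω = 0 → straight: x' = 4 + -0.5·cos(0.2618)·1.0 = 3.5170
y' = 4 + -0.5·sin(0.2618)·1.0 = 3.8706

(3.5170, 3.8706, 0.2618)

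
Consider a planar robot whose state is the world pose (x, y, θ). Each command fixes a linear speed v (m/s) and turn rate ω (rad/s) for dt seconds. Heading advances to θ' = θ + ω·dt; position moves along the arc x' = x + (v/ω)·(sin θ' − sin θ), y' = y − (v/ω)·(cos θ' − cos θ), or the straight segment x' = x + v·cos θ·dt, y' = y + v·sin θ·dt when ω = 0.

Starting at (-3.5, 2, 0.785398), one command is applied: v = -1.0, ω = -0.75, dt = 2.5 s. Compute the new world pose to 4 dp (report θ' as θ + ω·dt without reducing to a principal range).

(-5.6247, 2.3257, -1.0896)

θ' = 0.7854 + -0.75·2.5 = -1.0896
R = v/ω = -1.0/-0.75 = 1.3333
x' = -3.5 + 1.3333·(sin -1.0896 − sin 0.7854) = -5.6247
y' = 2 − 1.3333·(cos -1.0896 − cos 0.7854) = 2.3257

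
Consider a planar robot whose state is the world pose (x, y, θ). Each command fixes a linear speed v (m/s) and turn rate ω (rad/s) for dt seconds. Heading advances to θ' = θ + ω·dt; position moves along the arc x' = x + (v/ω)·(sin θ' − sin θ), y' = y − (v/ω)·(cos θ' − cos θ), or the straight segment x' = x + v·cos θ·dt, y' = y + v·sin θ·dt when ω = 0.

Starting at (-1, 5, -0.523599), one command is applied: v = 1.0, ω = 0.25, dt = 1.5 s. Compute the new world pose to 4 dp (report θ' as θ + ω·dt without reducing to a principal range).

(0.4078, 4.5082, -0.1486)

θ' = -0.5236 + 0.25·1.5 = -0.1486
R = v/ω = 1.0/0.25 = 4.0000
x' = -1 + 4.0000·(sin -0.1486 − sin -0.5236) = 0.4078
y' = 5 − 4.0000·(cos -0.1486 − cos -0.5236) = 4.5082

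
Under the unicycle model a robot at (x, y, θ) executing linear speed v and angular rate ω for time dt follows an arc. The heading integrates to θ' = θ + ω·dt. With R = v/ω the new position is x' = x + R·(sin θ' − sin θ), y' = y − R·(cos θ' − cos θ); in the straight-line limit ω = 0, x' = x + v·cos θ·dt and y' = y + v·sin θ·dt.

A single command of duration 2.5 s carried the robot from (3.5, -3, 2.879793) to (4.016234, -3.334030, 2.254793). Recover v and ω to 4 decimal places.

Δθ = 2.254793 − 2.879793 = -0.625000
ω = Δθ/dt = -0.625000/2.5 = -0.2500
R = Δx/(sin θ' − sin θ) = 1.0000
v = R·ω = 1.0000·-0.2500 = -0.2500

v = -0.2500, ω = -0.2500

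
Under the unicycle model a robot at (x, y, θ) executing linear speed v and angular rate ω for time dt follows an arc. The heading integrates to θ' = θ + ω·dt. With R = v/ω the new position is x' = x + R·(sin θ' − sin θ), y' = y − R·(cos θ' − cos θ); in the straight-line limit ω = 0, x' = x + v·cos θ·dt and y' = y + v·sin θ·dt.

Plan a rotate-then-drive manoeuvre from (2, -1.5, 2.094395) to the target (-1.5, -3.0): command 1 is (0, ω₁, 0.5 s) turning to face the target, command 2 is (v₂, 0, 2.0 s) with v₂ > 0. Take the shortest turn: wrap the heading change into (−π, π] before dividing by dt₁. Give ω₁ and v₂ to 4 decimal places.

ω₁ = 2.9042, v₂ = 1.9039

heading to target = atan2(-3−-1.5, -1.5−2) = -2.7367
Δθ = wrap(-2.7367 − 2.0944) = 1.4521; ω₁ = Δθ/dt₁ = 2.9042
distance = √((-1.5−2)² + (-3−-1.5)²) = 3.8079; v₂ = distance/dt₂ = 1.9039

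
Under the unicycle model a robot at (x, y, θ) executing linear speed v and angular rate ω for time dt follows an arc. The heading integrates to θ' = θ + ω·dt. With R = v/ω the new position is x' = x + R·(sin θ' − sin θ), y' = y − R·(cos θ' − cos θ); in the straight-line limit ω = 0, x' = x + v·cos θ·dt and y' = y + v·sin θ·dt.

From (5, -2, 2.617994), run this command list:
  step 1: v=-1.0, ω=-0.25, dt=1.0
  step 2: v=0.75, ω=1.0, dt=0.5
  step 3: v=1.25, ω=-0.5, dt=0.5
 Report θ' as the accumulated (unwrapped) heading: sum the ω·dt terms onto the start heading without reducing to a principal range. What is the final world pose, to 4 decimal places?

(4.8990, -2.1750, 2.6180)

step 1: θ'=2.3680 (R=4.0000) → pose (5.7949, -2.6025, 2.3680)
step 2: θ'=2.8680 (R=0.7500) → pose (5.4735, -2.4169, 2.8680)
step 3: θ'=2.6180 (R=-2.5000) → pose (4.8990, -2.1750, 2.6180)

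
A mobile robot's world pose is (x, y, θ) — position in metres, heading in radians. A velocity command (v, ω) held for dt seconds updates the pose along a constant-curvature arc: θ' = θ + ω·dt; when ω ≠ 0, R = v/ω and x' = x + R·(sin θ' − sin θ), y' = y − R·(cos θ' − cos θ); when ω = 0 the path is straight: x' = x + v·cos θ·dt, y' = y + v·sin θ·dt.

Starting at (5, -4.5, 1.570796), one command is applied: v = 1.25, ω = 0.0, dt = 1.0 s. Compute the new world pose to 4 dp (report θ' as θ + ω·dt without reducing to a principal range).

(5.0000, -3.2500, 1.5708)

θ' = 1.5708 + 0.0·1.0 = 1.5708
ω = 0 → straight: x' = 5 + 1.25·cos(1.5708)·1.0 = 5.0000
y' = -4.5 + 1.25·sin(1.5708)·1.0 = -3.2500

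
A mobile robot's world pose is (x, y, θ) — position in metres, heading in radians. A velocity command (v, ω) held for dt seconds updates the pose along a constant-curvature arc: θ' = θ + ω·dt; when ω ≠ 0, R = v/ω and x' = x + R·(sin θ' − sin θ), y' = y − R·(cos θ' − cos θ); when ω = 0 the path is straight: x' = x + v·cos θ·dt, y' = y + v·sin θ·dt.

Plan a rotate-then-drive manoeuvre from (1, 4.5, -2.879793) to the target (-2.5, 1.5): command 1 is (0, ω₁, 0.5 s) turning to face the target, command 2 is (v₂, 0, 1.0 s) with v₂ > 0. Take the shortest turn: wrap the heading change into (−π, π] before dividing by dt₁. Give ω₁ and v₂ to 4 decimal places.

ω₁ = 0.8937, v₂ = 4.6098

heading to target = atan2(1.5−4.5, -2.5−1) = -2.4330
Δθ = wrap(-2.4330 − -2.8798) = 0.4468; ω₁ = Δθ/dt₁ = 0.8937
distance = √((-2.5−1)² + (1.5−4.5)²) = 4.6098; v₂ = distance/dt₂ = 4.6098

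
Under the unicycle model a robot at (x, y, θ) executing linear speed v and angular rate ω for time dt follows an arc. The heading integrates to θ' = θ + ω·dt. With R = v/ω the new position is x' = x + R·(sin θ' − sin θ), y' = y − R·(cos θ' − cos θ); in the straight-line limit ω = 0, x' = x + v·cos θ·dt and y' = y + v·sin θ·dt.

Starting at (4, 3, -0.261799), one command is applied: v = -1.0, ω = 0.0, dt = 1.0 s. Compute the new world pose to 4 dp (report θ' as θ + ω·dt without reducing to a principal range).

(3.0341, 3.2588, -0.2618)

θ' = -0.2618 + 0.0·1.0 = -0.2618
ω = 0 → straight: x' = 4 + -1.0·cos(-0.2618)·1.0 = 3.0341
y' = 3 + -1.0·sin(-0.2618)·1.0 = 3.2588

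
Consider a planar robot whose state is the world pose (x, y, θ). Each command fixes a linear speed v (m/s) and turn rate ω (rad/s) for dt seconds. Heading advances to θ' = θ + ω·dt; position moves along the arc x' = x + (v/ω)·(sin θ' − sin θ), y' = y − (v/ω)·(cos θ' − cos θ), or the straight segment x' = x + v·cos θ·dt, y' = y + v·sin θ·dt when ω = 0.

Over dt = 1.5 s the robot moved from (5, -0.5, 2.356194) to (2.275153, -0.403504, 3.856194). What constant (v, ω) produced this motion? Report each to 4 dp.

v = 2.0000, ω = 1.0000

Δθ = 3.856194 − 2.356194 = 1.500000
ω = Δθ/dt = 1.500000/1.5 = 1.0000
R = Δx/(sin θ' − sin θ) = 2.0000
v = R·ω = 2.0000·1.0000 = 2.0000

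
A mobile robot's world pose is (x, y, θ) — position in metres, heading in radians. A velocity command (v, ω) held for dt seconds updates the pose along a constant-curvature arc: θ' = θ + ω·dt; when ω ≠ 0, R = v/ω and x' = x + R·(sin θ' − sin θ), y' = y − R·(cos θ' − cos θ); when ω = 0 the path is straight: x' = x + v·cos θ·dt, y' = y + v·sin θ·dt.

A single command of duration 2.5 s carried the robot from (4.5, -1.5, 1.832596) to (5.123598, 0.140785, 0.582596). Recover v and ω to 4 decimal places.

Δθ = 0.582596 − 1.832596 = -1.250000
ω = Δθ/dt = -1.250000/2.5 = -0.5000
R = −Δy/(cos θ' − cos θ) = -1.5000
v = R·ω = -1.5000·-0.5000 = 0.7500

v = 0.7500, ω = -0.5000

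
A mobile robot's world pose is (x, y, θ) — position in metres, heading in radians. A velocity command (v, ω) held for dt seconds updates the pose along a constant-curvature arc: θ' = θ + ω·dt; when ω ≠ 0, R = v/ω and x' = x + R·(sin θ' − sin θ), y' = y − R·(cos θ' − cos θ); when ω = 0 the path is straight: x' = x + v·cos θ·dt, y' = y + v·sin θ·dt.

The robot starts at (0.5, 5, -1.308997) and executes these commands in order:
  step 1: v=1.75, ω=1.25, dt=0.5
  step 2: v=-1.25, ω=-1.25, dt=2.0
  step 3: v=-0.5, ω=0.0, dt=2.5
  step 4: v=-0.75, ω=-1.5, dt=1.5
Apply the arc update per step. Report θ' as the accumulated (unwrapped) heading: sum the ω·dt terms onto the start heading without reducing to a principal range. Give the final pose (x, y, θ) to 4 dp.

step 1: θ'=-0.6840 (R=1.4000) → pose (0.9676, 4.2773, -0.6840)
step 2: θ'=-3.1840 (R=1.0000) → pose (1.6419, 6.0514, -3.1840)
step 3: θ'=-3.1840 (straight) → pose (2.8908, 5.9984, -3.1840)
step 4: θ'=-5.4340 (R=0.5000) → pose (3.2450, 5.1686, -5.4340)

(3.2450, 5.1686, -5.4340)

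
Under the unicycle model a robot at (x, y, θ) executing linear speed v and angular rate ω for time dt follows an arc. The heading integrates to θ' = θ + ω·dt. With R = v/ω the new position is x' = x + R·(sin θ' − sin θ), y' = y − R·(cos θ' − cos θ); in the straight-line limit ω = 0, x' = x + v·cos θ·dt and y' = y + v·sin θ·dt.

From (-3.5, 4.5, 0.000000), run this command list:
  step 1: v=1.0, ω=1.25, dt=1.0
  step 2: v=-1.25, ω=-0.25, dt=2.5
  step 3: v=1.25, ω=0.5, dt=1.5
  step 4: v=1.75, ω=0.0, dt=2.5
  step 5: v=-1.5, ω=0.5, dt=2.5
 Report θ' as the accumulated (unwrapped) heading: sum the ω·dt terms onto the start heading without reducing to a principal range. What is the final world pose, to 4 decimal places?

step 1: θ'=1.2500 (R=0.8000) → pose (-2.7408, 5.0477, 1.2500)
step 2: θ'=0.6250 (R=5.0000) → pose (-4.5602, 2.5695, 0.6250)
step 3: θ'=1.3750 (R=2.5000) → pose (-3.5708, 4.1106, 1.3750)
step 4: θ'=1.3750 (straight) → pose (-2.7196, 8.4020, 1.3750)
step 5: θ'=2.6250 (R=-3.0000) → pose (-1.2587, 5.2098, 2.6250)

(-1.2587, 5.2098, 2.6250)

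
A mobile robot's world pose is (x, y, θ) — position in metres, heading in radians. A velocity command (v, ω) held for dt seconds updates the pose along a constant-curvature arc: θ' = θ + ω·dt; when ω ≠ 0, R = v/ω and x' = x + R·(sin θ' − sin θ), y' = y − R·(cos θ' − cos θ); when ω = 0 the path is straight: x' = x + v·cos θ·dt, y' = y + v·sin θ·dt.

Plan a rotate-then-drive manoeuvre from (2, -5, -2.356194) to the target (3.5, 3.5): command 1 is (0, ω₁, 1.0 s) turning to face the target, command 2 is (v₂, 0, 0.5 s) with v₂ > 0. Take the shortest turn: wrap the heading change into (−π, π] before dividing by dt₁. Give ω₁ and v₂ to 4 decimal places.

heading to target = atan2(3.5−-5, 3.5−2) = 1.3961
Δθ = wrap(1.3961 − -2.3562) = -2.5309; ω₁ = Δθ/dt₁ = -2.5309
distance = √((3.5−2)² + (3.5−-5)²) = 8.6313; v₂ = distance/dt₂ = 17.2627

ω₁ = -2.5309, v₂ = 17.2627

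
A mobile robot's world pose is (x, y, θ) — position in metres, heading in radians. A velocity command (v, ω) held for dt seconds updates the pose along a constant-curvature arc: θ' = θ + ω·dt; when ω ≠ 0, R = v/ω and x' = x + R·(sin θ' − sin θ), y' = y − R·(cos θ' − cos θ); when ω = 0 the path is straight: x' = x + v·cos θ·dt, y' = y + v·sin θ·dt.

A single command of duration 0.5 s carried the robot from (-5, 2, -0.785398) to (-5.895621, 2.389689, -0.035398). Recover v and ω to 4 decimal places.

Δθ = -0.035398 − -0.785398 = 0.750000
ω = Δθ/dt = 0.750000/0.5 = 1.5000
R = Δx/(sin θ' − sin θ) = -1.3333
v = R·ω = -1.3333·1.5000 = -2.0000

v = -2.0000, ω = 1.5000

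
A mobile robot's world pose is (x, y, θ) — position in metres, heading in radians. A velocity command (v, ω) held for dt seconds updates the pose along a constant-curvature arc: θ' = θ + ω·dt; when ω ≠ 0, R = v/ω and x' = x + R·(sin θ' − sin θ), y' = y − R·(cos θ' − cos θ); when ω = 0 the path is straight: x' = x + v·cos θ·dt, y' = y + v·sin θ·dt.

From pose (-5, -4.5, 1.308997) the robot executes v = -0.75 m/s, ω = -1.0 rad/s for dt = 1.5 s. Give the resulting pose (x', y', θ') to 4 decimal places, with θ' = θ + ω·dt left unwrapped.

(-5.8668, -5.0422, -0.1910)

θ' = 1.3090 + -1.0·1.5 = -0.1910
R = v/ω = -0.75/-1.0 = 0.7500
x' = -5 + 0.7500·(sin -0.1910 − sin 1.3090) = -5.8668
y' = -4.5 − 0.7500·(cos -0.1910 − cos 1.3090) = -5.0422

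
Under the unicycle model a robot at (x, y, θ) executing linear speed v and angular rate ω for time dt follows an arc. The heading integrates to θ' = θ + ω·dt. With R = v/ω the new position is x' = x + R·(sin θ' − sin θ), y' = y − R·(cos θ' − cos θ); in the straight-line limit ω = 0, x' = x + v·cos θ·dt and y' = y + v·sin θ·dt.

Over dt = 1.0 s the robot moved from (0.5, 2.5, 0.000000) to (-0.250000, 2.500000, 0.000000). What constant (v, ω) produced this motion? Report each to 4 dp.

v = -0.7500, ω = 0.0000

Δθ = 0.000000 − 0.000000 = 0.000000
ω = Δθ/dt = 0.000000/1.0 = 0.0000
ω = 0 → v = (Δx·cos θ + Δy·sin θ)/dt = -0.7500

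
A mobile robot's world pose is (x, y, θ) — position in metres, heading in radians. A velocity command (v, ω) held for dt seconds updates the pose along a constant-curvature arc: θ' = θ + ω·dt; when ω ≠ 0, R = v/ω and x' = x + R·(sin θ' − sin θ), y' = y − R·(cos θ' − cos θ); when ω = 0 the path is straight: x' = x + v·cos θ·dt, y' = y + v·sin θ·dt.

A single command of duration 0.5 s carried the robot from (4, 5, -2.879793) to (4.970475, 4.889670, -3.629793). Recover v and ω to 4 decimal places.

v = -2.0000, ω = -1.5000

Δθ = -3.629793 − -2.879793 = -0.750000
ω = Δθ/dt = -0.750000/0.5 = -1.5000
R = Δx/(sin θ' − sin θ) = 1.3333
v = R·ω = 1.3333·-1.5000 = -2.0000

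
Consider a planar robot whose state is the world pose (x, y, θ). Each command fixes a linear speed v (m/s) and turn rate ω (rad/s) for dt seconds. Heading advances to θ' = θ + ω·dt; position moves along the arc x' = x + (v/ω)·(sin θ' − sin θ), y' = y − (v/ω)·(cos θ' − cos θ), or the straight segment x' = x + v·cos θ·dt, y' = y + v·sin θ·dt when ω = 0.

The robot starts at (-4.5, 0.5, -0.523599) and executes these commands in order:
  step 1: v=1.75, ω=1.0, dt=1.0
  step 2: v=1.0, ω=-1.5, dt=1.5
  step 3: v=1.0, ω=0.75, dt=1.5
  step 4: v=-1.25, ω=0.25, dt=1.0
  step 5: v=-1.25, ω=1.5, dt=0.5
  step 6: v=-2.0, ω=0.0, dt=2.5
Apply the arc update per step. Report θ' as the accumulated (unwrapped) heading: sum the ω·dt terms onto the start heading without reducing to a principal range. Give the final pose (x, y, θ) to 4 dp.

(-7.7476, -2.6807, 0.3514)

step 1: θ'=0.4764 (R=1.7500) → pose (-2.8225, 0.4604, 0.4764)
step 2: θ'=-1.7736 (R=-0.6667) → pose (-1.8638, -0.2663, -1.7736)
step 3: θ'=-0.6486 (R=1.3333) → pose (-1.3632, -1.5974, -0.6486)
step 4: θ'=-0.3986 (R=-5.0000) → pose (-2.4429, -0.9741, -0.3986)
step 5: θ'=0.3514 (R=-0.8333) → pose (-3.0532, -0.9597, 0.3514)
step 6: θ'=0.3514 (straight) → pose (-7.7476, -2.6807, 0.3514)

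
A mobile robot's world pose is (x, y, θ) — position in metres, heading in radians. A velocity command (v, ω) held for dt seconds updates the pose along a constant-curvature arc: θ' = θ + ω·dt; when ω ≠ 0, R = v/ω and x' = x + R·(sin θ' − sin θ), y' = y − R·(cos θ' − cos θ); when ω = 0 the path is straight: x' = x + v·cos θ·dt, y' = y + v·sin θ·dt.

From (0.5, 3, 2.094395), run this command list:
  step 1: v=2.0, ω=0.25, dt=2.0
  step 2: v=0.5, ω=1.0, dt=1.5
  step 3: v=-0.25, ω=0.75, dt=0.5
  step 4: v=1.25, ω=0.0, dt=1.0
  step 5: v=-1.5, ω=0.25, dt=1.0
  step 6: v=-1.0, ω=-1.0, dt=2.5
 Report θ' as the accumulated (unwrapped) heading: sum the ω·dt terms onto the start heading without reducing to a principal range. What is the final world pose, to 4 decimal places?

step 1: θ'=2.5944 (R=8.0000) → pose (-2.2658, 5.8319, 2.5944)
step 2: θ'=4.0944 (R=0.5000) → pose (-2.9335, 5.6946, 4.0944)
step 3: θ'=4.4694 (R=-0.3333) → pose (-2.8816, 5.8075, 4.4694)
step 4: θ'=4.4694 (straight) → pose (-3.1824, 4.5942, 4.4694)
step 5: θ'=4.7194 (R=-6.0000) → pose (-3.0063, 6.0799, 4.7194)
step 6: θ'=2.2194 (R=1.0000) → pose (-1.2094, 6.6910, 2.2194)

(-1.2094, 6.6910, 2.2194)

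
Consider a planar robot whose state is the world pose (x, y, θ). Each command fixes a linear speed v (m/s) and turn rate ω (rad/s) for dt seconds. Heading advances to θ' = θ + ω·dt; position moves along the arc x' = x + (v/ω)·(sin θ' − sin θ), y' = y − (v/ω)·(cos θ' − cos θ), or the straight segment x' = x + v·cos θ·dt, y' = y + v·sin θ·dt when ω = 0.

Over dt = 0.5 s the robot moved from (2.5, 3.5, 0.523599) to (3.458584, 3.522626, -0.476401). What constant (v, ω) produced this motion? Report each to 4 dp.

Δθ = -0.476401 − 0.523599 = -1.000000
ω = Δθ/dt = -1.000000/0.5 = -2.0000
R = Δx/(sin θ' − sin θ) = -1.0000
v = R·ω = -1.0000·-2.0000 = 2.0000

v = 2.0000, ω = -2.0000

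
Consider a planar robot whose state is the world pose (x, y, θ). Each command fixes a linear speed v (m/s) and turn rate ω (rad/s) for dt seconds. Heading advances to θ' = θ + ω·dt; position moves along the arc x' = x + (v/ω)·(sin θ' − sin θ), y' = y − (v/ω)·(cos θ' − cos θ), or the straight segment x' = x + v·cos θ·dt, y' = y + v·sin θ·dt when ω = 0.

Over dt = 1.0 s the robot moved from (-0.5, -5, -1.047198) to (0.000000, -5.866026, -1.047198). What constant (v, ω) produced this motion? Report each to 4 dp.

v = 1.0000, ω = 0.0000

Δθ = -1.047198 − -1.047198 = 0.000000
ω = Δθ/dt = 0.000000/1.0 = 0.0000
ω = 0 → v = (Δx·cos θ + Δy·sin θ)/dt = 1.0000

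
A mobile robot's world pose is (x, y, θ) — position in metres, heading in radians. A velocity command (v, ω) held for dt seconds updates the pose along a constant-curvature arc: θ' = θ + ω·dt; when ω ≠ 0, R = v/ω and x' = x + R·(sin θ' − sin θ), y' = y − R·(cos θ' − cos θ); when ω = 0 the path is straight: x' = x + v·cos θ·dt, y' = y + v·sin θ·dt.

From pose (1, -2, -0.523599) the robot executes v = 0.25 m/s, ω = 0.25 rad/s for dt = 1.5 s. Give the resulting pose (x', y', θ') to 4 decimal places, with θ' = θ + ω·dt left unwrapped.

θ' = -0.5236 + 0.25·1.5 = -0.1486
R = v/ω = 0.25/0.25 = 1.0000
x' = 1 + 1.0000·(sin -0.1486 − sin -0.5236) = 1.3519
y' = -2 − 1.0000·(cos -0.1486 − cos -0.5236) = -2.1230

(1.3519, -2.1230, -0.1486)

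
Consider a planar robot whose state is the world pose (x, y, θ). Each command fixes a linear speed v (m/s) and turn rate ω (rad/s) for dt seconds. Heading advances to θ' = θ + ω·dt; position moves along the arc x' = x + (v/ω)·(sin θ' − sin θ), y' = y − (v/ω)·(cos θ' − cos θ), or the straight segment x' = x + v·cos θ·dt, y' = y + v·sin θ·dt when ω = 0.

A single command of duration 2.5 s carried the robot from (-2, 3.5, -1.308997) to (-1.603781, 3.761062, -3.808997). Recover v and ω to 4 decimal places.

v = -0.2500, ω = -1.0000

Δθ = -3.808997 − -1.308997 = -2.500000
ω = Δθ/dt = -2.500000/2.5 = -1.0000
R = Δx/(sin θ' − sin θ) = 0.2500
v = R·ω = 0.2500·-1.0000 = -0.2500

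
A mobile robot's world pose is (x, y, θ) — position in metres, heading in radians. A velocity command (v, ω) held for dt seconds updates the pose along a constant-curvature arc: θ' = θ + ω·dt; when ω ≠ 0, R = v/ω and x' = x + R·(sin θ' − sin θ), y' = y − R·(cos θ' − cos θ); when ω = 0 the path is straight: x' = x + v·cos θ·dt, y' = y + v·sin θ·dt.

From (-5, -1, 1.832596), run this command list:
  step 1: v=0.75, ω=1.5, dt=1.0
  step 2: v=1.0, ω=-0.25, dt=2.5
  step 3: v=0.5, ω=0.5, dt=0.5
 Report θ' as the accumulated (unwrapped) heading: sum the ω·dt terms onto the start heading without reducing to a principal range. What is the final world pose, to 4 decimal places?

step 1: θ'=3.3326 (R=0.5000) → pose (-5.5779, -0.6385, 3.3326)
step 2: θ'=2.7076 (R=-4.0000) → pose (-8.0193, -0.3404, 2.7076)
step 3: θ'=2.9576 (R=1.0000) → pose (-8.2568, -0.2646, 2.9576)

(-8.2568, -0.2646, 2.9576)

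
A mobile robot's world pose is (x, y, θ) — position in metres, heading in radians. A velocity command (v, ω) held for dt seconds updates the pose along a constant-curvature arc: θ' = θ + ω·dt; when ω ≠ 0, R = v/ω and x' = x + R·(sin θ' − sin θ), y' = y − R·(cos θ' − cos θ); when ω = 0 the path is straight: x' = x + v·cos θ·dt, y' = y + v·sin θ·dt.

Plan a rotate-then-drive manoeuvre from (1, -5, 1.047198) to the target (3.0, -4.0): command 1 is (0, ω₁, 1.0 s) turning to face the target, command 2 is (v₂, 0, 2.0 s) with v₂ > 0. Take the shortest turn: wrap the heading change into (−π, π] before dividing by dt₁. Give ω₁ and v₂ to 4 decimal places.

heading to target = atan2(-4−-5, 3−1) = 0.4636
Δθ = wrap(0.4636 − 1.0472) = -0.5836; ω₁ = Δθ/dt₁ = -0.5836
distance = √((3−1)² + (-4−-5)²) = 2.2361; v₂ = distance/dt₂ = 1.1180

ω₁ = -0.5836, v₂ = 1.1180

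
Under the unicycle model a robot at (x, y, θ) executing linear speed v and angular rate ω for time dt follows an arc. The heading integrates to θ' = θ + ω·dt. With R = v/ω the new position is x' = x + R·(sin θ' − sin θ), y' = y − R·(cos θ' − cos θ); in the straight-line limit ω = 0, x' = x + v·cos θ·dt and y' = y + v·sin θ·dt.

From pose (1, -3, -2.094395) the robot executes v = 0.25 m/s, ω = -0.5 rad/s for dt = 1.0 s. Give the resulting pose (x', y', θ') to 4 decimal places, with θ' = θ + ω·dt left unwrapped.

θ' = -2.0944 + -0.5·1.0 = -2.5944
R = v/ω = 0.25/-0.5 = -0.5000
x' = 1 + -0.5000·(sin -2.5944 − sin -2.0944) = 0.8271
y' = -3 − -0.5000·(cos -2.5944 − cos -2.0944) = -3.1770

(0.8271, -3.1770, -2.5944)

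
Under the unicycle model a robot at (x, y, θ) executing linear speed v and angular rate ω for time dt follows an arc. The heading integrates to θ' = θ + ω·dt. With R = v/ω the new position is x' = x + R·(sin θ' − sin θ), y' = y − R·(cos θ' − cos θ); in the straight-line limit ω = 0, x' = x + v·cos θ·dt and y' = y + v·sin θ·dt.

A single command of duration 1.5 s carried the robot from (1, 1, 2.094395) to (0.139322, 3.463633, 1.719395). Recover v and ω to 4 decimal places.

v = 1.7500, ω = -0.2500

Δθ = 1.719395 − 2.094395 = -0.375000
ω = Δθ/dt = -0.375000/1.5 = -0.2500
R = −Δy/(cos θ' − cos θ) = -7.0000
v = R·ω = -7.0000·-0.2500 = 1.7500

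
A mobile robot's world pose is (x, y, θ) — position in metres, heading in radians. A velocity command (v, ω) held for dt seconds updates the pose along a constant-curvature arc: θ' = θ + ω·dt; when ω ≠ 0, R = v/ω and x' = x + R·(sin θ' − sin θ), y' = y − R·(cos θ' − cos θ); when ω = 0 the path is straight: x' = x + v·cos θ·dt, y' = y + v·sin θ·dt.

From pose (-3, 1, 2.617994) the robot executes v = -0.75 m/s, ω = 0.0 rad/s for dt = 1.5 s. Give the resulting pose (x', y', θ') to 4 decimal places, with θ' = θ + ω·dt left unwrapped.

θ' = 2.6180 + 0.0·1.5 = 2.6180
ω = 0 → straight: x' = -3 + -0.75·cos(2.6180)·1.5 = -2.0257
y' = 1 + -0.75·sin(2.6180)·1.5 = 0.4375

(-2.0257, 0.4375, 2.6180)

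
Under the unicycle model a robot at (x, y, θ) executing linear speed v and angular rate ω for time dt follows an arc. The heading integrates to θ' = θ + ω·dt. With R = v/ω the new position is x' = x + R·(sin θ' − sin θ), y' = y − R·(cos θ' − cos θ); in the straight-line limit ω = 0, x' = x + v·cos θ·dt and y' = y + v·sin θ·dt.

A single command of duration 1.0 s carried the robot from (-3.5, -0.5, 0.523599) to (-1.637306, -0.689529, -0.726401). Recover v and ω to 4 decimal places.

v = 2.0000, ω = -1.2500

Δθ = -0.726401 − 0.523599 = -1.250000
ω = Δθ/dt = -1.250000/1.0 = -1.2500
R = Δx/(sin θ' − sin θ) = -1.6000
v = R·ω = -1.6000·-1.2500 = 2.0000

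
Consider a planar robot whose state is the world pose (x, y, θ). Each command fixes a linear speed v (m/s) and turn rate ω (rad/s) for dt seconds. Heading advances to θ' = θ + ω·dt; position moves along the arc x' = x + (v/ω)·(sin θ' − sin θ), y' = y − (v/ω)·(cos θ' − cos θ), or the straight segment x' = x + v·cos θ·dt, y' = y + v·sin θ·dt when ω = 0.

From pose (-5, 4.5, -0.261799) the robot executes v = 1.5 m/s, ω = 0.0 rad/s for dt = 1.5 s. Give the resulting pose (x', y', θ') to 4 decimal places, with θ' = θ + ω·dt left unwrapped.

θ' = -0.2618 + 0.0·1.5 = -0.2618
ω = 0 → straight: x' = -5 + 1.5·cos(-0.2618)·1.5 = -2.8267
y' = 4.5 + 1.5·sin(-0.2618)·1.5 = 3.9177

(-2.8267, 3.9177, -0.2618)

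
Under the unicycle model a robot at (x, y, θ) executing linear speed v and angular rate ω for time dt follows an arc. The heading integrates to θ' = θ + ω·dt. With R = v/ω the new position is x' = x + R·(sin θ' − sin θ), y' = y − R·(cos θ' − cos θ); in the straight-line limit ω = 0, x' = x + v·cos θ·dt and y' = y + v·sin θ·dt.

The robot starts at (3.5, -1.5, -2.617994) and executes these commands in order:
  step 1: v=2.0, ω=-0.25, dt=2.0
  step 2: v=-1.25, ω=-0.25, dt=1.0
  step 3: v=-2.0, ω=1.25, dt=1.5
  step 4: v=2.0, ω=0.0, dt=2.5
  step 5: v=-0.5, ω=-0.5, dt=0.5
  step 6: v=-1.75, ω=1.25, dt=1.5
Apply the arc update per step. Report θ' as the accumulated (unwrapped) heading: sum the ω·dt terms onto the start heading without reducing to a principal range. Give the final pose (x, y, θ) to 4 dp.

step 1: θ'=-3.1180 (R=-8.0000) → pose (-0.3112, -2.5696, -3.1180)
step 2: θ'=-3.3680 (R=5.0000) → pose (0.9291, -2.6958, -3.3680)
step 3: θ'=-1.4930 (R=-1.6000) → pose (2.8834, -1.0122, -1.4930)
step 4: θ'=-1.4930 (straight) → pose (3.2721, -5.9971, -1.4930)
step 5: θ'=-1.7430 (R=1.0000) → pose (3.2838, -5.7480, -1.7430)
step 6: θ'=0.1320 (R=-1.4000) → pose (1.7202, -4.1203, 0.1320)

(1.7202, -4.1203, 0.1320)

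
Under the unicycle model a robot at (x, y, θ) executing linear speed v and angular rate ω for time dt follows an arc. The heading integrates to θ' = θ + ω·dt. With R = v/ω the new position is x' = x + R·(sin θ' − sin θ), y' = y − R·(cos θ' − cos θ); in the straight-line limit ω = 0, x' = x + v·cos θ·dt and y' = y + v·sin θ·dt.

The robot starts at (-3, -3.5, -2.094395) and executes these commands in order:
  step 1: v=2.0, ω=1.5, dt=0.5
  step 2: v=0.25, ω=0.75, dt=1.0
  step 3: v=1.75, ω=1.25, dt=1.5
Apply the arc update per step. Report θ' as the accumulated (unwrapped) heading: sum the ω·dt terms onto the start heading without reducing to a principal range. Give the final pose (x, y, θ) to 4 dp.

step 1: θ'=-1.3444 (R=1.3333) → pose (-3.1446, -4.4660, -1.3444)
step 2: θ'=-0.5944 (R=0.3333) → pose (-3.0064, -4.6673, -0.5944)
step 3: θ'=1.2806 (R=1.4000) → pose (-0.8810, -3.9080, 1.2806)

(-0.8810, -3.9080, 1.2806)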